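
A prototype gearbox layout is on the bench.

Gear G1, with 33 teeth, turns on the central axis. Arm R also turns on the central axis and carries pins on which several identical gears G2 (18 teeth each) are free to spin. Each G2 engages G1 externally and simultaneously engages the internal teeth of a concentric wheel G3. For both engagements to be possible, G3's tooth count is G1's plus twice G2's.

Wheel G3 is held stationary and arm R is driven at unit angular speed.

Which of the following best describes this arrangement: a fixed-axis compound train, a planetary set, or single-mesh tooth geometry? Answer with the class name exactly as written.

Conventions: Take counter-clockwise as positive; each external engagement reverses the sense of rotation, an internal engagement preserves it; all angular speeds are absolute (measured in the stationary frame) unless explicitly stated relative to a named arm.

class = planetary set [G3 = 33+2·18 = 69; Willis about the carrier]
classification: planetary set

planetary set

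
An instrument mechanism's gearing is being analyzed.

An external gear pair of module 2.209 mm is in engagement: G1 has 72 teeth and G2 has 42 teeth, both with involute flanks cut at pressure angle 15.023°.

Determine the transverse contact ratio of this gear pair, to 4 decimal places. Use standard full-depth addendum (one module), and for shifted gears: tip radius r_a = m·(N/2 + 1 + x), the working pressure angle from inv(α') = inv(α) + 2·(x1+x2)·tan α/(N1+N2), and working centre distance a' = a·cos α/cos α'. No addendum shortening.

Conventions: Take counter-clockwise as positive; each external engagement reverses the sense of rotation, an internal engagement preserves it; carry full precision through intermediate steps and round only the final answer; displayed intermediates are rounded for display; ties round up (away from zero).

class = single-mesh tooth geometry [involute pair 72T × 42T, m = 2.209]
base radii: r_b1 = 76.806017, r_b2 = 44.803510
tip radii: r_a1 = 81.733000, r_a2 = 48.598000
no profile shift: α' = α, a' = a
action lengths: √(r_a1²−r_b1²) = 27.948507, √(r_a2²−r_b2²) = 18.825810
base pitch p_b = π·m·cos α = 6.702589
CR = (27.948507 + 18.825810 − 125.913000·sin 15.02300°)/6.702589 = 2.109157
contact ratio ≈ 2.1092

2.1092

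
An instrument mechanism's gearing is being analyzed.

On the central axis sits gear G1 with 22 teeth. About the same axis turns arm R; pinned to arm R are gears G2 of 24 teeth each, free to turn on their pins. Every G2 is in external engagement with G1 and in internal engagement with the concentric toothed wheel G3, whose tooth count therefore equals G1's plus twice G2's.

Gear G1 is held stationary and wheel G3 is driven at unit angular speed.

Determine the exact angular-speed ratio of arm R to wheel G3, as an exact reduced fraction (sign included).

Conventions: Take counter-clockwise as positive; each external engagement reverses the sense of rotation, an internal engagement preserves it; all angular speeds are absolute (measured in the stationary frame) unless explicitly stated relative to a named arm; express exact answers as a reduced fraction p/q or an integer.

35/46

topology: planetary set — G1 22T / G2 24T / G3 70T, arm = carrier (Willis)
ring teeth: 22 + 2·24 = 70
22(ω_sun−ω_arm) = −70(ω_ring−ω_arm),  ω_sun = 0, ω_ring = 1
22(0−ω_arm) = −70(1−ω_arm)  ⇒  92·ω_arm = 70  ⇒  ω_arm = 35/46
ω_out/ω_in = 35/46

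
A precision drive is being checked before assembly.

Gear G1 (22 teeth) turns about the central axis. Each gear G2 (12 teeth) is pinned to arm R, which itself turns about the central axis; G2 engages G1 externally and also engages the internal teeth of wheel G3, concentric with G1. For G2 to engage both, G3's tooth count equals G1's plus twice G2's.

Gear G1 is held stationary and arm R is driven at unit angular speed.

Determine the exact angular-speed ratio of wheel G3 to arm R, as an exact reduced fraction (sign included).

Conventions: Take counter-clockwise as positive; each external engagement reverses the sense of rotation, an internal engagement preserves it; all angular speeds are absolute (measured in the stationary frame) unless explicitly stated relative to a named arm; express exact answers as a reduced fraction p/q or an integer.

recognized (axles ride arm R): planetary set, 22/12/46 teeth
ring teeth: 22 + 2·12 = 46
22(ω_sun−ω_arm) = −46(ω_ring−ω_arm),  ω_sun = 0, ω_arm = 1
ω_ring = 1 − (22/46)(0−1) = 34/23
ω_out/ω_in = 34/23

34/23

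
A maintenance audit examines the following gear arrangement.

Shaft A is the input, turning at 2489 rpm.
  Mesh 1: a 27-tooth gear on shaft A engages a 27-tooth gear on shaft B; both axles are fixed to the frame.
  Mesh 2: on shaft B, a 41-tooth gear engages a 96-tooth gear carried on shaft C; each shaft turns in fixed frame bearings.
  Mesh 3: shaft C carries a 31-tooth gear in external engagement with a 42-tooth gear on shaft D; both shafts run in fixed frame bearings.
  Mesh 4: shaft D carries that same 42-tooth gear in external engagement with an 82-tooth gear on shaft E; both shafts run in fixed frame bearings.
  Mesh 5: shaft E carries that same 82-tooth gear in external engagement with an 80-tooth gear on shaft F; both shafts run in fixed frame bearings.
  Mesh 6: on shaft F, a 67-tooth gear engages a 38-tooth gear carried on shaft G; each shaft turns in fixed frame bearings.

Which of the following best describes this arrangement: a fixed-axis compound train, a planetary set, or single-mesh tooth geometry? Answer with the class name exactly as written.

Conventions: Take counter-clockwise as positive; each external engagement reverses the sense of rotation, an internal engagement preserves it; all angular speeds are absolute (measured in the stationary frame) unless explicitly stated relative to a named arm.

fixed-axis compound train

6-mesh fixed-axis compound train (all bearings frame-fixed)
classification: fixed-axis compound train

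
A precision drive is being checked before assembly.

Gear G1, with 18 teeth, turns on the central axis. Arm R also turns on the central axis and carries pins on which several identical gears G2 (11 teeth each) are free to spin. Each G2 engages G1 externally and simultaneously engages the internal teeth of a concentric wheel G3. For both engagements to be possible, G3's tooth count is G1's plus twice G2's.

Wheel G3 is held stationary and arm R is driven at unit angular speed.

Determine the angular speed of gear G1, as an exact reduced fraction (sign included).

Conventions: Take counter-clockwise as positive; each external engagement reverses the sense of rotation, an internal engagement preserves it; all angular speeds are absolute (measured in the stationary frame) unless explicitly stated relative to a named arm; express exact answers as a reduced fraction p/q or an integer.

29/9

topology: planetary set — G1 18T / G2 11T / G3 40T, arm = carrier (Willis)
ring teeth: 18 + 2·11 = 40
18(ω_sun−ω_arm) = −40(ω_ring−ω_arm),  ω_ring = 0, ω_arm = 1
ω_sun = 1 − (40/18)(0−1) = 29/9
exact speed ratio = 29/9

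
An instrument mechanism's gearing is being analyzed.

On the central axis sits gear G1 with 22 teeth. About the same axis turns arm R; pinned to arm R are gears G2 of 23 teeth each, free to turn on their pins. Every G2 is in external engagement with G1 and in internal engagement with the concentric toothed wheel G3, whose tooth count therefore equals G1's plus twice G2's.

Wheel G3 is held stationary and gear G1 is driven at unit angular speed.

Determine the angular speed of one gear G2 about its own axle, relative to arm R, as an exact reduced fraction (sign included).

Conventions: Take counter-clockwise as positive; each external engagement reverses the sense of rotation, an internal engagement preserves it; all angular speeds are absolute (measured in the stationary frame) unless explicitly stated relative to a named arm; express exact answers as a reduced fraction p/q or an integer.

topology: planetary set — G1 22T / G2 23T / G3 68T, arm = carrier (Willis)
ring teeth: 22 + 2·23 = 68
22(ω_sun−ω_arm) = −68(ω_ring−ω_arm),  ω_ring = 0, ω_sun = 1
22(1−ω_arm) = −68(0−ω_arm)  ⇒  90·ω_arm = 22  ⇒  ω_arm = 11/45
sun–planet mesh: 22·(1−11/45) = −23·(ω_p−ω_arm)  ⇒  ω_p−ω_arm = -748/1035
exact speed ratio = -748/1035

-748/1035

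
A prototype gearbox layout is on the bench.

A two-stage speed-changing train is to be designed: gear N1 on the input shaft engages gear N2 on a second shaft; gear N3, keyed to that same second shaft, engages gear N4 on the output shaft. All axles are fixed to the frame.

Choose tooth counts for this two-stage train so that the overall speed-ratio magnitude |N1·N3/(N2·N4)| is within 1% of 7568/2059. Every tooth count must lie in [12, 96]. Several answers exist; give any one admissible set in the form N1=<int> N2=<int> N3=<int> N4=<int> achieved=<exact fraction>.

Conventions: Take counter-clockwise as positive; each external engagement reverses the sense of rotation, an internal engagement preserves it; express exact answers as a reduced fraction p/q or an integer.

design class (target 7568/2059): fixed-axis compound train
target = 7568/2059 in lowest terms: an exact hit needs N1·N3 = k·7568 and N2·N4 = k·2059 for one integer k, every count in [12, 96]; additionally prefer no 1:1 stage (N1 ≠ N2, N3 ≠ N4)
k = 1: N1·N3 = 7568 = 86·88, N2·N4 = 2059 = 29·71
achieved = 86·88/(29·71) = 7568/2059; |achieved − target| = 0 ≤ 1892/51475 ✓

N1=86 N2=29 N3=88 N4=71 achieved=7568/2059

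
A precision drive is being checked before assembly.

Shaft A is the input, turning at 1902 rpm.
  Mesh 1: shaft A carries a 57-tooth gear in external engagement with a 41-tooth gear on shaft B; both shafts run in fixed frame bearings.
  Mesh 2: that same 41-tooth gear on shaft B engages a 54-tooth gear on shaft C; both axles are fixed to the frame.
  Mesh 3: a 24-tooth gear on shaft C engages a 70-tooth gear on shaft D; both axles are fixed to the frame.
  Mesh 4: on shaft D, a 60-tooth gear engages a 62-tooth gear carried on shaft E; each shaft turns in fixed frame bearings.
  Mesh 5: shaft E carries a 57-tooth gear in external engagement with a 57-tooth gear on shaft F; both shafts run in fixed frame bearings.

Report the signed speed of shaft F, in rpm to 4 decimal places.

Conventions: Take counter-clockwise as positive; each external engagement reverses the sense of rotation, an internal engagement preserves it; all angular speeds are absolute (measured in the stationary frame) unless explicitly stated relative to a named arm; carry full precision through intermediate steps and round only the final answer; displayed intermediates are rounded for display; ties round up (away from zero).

5-mesh fixed-axis compound train (all bearings frame-fixed)
mesh 1 [57T→41T]: ω = 1902.0000×57/41 = 2644.2439 rpm, sense flips to −
mesh 2 [41T→54T]: ω = 2644.2439×41/54 = 2007.6667 rpm, sense flips to +
mesh 3 [24T→70T]: ω = 2007.6667×24/70 = 688.3429 rpm, sense flips to −
mesh 4 [60T→62T]: ω = 688.3429×60/62 = 666.1382 rpm, sense flips to +
mesh 5 [57T→57T]: ω = 666.1382×57/57 = 666.1382 rpm, sense flips to −
signed output speed = -666.1382 rpm

-666.1382 rpm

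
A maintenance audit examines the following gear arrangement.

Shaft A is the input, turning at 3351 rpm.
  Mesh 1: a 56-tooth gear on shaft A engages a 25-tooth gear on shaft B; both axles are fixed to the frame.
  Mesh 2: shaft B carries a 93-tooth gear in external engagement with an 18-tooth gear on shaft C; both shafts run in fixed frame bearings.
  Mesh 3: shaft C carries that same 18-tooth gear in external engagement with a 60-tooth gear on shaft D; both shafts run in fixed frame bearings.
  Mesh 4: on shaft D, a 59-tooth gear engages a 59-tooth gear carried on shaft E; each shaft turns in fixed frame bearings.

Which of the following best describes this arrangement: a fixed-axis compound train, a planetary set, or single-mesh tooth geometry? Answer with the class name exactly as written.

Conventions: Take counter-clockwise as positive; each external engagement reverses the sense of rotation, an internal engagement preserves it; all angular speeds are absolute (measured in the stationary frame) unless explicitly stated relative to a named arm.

fixed-axis compound train

4-mesh fixed-axis compound train (all bearings frame-fixed)
classification: fixed-axis compound train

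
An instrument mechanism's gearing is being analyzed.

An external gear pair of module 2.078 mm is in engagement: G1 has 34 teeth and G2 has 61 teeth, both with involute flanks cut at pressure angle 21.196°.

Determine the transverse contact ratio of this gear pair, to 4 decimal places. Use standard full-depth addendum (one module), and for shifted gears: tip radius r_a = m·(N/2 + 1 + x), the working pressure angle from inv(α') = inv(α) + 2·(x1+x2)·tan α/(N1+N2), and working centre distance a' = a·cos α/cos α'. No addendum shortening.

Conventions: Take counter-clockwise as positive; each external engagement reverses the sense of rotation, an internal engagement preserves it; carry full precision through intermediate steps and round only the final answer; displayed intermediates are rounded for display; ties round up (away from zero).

single-mesh involute tooth geometry (34T engaging 61T at module 2.078)
base radii: r_b1 = 32.936162, r_b2 = 59.091350
tip radii: r_a1 = 37.404000, r_a2 = 65.457000
no profile shift: α' = α, a' = a
action lengths: √(r_a1²−r_b1²) = 17.727618, √(r_a2²−r_b2²) = 28.157258
base pitch p_b = π·m·cos α = 6.086589
CR = (17.727618 + 28.157258 − 98.705000·sin 21.19600°)/6.086589 = 1.675347
contact ratio ≈ 1.6753

1.6753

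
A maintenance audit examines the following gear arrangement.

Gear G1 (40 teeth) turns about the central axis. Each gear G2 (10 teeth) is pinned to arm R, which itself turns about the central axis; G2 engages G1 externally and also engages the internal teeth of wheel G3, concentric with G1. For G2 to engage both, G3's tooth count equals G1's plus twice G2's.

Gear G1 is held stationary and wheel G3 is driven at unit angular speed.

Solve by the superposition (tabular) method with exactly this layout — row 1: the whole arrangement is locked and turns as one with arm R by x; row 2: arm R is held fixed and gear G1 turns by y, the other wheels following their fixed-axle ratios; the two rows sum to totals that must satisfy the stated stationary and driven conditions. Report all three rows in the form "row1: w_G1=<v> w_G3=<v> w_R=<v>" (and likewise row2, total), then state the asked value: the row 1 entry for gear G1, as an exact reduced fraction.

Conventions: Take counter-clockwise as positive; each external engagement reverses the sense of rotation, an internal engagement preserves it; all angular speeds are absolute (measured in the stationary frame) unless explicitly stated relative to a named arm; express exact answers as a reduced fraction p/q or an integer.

class = planetary set [G3 = 40+2·10 = 60; Willis about the carrier]
superposition row 1 [locked train]: every member turns x
row 2 — arm fixed, fixed-axis ratios: sun y, ring −(40/60)·y, arm 0
boundary: total ω_sun = x + y = 0 and total ω_ring = x − (40/60)·y = 1  ⇒  y = -3/5, x = 3/5
row 2 ring = −(40/60)·(-3/5) = 2/5
totals (row 1 + row 2): sun 3/5 + (-3/5) = 0, ring 3/5 + 2/5 = 1, arm 3/5 + 0 = 3/5
asked cell (row1, sun) = 3/5

row1: w_G1=3/5 w_G3=3/5 w_R=3/5
row2: w_G1=-3/5 w_G3=2/5 w_R=0
total: w_G1=0 w_G3=1 w_R=3/5
asked value: 3/5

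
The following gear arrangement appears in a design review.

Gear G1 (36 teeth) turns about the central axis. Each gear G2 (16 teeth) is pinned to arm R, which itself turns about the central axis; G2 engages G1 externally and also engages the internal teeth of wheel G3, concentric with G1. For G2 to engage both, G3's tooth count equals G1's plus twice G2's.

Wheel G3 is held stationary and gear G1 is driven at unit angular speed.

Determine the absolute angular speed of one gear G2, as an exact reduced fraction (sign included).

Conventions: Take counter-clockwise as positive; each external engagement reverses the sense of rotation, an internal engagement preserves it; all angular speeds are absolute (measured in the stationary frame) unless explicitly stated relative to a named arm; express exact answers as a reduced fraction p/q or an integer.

-9/8

recognized (axles ride arm R): planetary set, 36/16/68 teeth
ring teeth: 36 + 2·16 = 68
36(ω_sun−ω_arm) = −68(ω_ring−ω_arm),  ω_ring = 0, ω_sun = 1
36(1−ω_arm) = −68(0−ω_arm)  ⇒  104·ω_arm = 36  ⇒  ω_arm = 9/26
sun–planet mesh: 36·(1−9/26) = −16·(ω_p−ω_arm)  ⇒  ω_p−ω_arm = -153/104
ω_p = 9/26 − 153/104 = -9/8
exact speed ratio = -9/8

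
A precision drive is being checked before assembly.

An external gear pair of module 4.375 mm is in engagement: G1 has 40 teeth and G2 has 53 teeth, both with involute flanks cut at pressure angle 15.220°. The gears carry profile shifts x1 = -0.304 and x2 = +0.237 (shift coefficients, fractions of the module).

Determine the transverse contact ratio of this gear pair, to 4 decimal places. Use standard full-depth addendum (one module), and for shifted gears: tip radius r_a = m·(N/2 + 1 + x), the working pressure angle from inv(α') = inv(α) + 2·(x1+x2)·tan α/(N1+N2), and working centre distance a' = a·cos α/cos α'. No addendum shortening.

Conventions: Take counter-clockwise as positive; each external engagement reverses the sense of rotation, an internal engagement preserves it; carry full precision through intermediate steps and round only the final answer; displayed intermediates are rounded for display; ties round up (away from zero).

2.0702

class = single-mesh tooth geometry [involute pair 40T × 53T, m = 4.375]
base radii: r_b1 = 84.430930, r_b2 = 111.870982
tip radii: r_a1 = 90.545000, r_a2 = 121.349375
inv(α') = inv(15.220°) + 2·(-0.304+0.237)·tan α/(40+53) = 0.00603773  ⇒  α' = 14.91000°
a' = a·cos α / cos α' = 203.4375·cos 15.220°/cos 14.91000° = 203.141441
action lengths: √(r_a1²−r_b1²) = 32.708028, √(r_a2²−r_b2²) = 47.016531
base pitch p_b = π·m·cos α = 13.262379
CR = (32.708028 + 47.016531 − 203.141441·sin 14.91000°)/13.262379 = 2.070215
contact ratio ≈ 2.0702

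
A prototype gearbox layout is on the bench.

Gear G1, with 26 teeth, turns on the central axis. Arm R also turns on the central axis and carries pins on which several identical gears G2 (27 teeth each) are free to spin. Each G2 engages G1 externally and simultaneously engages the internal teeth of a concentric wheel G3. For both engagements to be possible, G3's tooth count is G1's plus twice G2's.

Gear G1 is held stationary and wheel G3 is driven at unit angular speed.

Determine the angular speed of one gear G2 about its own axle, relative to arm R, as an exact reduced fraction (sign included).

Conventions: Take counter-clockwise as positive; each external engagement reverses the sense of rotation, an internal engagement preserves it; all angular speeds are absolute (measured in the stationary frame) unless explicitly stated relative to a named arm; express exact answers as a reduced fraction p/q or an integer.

1040/1431

recognized (axles ride arm R): planetary set, 26/27/80 teeth
ring teeth: 26 + 2·27 = 80
26(ω_sun−ω_arm) = −80(ω_ring−ω_arm),  ω_sun = 0, ω_ring = 1
26(0−ω_arm) = −80(1−ω_arm)  ⇒  106·ω_arm = 80  ⇒  ω_arm = 40/53
sun–planet mesh: 26·(0−40/53) = −27·(ω_p−ω_arm)  ⇒  ω_p−ω_arm = 1040/1431
exact speed ratio = 1040/1431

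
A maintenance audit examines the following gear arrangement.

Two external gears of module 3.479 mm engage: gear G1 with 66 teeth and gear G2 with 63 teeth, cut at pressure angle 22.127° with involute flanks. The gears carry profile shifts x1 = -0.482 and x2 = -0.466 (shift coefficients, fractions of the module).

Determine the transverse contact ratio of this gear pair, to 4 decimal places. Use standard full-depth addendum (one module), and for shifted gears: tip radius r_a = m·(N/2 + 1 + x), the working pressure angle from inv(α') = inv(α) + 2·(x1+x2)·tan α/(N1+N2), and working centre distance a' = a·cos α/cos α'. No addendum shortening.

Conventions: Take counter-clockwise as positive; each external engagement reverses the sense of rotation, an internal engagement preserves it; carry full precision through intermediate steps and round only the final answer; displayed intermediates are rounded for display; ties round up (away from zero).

1.8745

single-mesh involute tooth geometry (66T engaging 63T at module 3.479)
base radii: r_b1 = 106.351606, r_b2 = 101.517442
tip radii: r_a1 = 116.609122, r_a2 = 111.446286
inv(α') = inv(22.127°) + 2·(-0.482-0.466)·tan α/(66+63) = 0.01444176  ⇒  α' = 19.79770°
a' = a·cos α / cos α' = 224.3955·cos 22.127°/cos 19.79770° = 220.927082
action lengths: √(r_a1²−r_b1²) = 47.822831, √(r_a2²−r_b2²) = 45.983514
base pitch p_b = π·m·cos α = 10.124649
CR = (47.822831 + 45.983514 − 220.927082·sin 19.79770°)/10.124649 = 1.874466
contact ratio ≈ 1.8745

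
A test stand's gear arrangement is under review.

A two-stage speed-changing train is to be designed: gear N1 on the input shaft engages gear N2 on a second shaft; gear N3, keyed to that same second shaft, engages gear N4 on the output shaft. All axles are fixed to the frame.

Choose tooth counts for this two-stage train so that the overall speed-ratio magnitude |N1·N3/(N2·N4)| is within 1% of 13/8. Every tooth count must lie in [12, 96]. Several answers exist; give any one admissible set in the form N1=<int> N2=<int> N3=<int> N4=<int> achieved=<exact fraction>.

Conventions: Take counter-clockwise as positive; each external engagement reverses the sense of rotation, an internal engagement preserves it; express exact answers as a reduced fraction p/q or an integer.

N1=13 N2=12 N3=18 N4=12 achieved=13/8

class = fixed-axis compound train [2-stage, 13/8 wanted]
target = 13/8 in lowest terms: an exact hit needs N1·N3 = k·13 and N2·N4 = k·8 for one integer k, every count in [12, 96]; additionally prefer no 1:1 stage (N1 ≠ N2, N3 ≠ N4)
k = 1…17: no 1:1-free in-range split of k·13 and k·8 into factor pairs; take k = 18
k = 18: N1·N3 = 234 = 13·18, N2·N4 = 144 = 12·12
achieved = 13·18/(12·12) = 13/8; |achieved − target| = 0 ≤ 13/800 ✓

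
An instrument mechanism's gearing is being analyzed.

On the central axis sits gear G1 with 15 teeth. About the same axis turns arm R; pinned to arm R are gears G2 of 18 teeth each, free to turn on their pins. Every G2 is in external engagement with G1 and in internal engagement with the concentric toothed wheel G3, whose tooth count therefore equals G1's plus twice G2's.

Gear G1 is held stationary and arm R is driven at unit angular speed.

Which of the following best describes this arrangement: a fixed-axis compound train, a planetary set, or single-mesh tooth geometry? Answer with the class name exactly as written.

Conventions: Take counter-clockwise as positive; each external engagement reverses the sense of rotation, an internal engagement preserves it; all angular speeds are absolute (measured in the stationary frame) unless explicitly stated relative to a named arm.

class = planetary set [G3 = 15+2·18 = 51; Willis about the carrier]
classification: planetary set

planetary set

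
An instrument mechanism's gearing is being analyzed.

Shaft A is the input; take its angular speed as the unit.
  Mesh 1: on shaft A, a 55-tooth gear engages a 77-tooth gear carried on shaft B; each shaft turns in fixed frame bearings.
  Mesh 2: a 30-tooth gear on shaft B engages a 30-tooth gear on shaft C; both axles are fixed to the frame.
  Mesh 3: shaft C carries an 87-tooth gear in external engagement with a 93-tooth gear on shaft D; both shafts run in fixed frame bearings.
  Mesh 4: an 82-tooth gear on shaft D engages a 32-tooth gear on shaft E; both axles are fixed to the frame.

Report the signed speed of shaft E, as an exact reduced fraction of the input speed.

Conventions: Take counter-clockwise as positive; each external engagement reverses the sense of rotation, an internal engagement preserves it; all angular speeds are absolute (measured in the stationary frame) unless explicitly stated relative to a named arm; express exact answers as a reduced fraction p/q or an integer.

4-mesh fixed-axis compound train (all bearings frame-fixed)
mesh 1 [55T→77T]: |ω|/ω_in = 1×55/77 = 5/7, sense flips to −
mesh 2 [30T→30T]: |ω|/ω_in = (5/7)×30/30 = 5/7, sense flips to +
mesh 3 [87T→93T]: |ω|/ω_in = (5/7)×87/93 = 145/217, sense flips to −
mesh 4 [82T→32T]: |ω|/ω_in = (145/217)×82/32 = 5945/3472, sense flips to +
signed output speed (× input speed) = 5945/3472

5945/3472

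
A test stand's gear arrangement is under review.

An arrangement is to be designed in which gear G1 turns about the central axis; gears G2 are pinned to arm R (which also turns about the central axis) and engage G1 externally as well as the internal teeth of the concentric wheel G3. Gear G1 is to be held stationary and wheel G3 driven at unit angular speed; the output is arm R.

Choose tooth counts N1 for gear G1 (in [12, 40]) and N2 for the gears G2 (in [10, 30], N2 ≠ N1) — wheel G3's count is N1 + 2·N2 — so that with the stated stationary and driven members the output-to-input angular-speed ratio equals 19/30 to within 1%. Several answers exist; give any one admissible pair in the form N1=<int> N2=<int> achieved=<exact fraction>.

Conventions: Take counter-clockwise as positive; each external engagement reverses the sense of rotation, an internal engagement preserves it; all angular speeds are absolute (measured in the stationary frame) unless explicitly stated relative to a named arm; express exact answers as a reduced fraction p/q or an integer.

topology: planetary set — design target 19/30, arm = carrier (Willis)
Willis with ω_sun = 0: ω_arm/ω_ring = N3/(N1+N3); set equal to 19/30  ⇒  N3/N1 = (19/30)/(1 − 19/30) = 19/11
N3 = N1 + 2·N2  ⇒  N2/N1 = (N3/N1 − 1)/2 = (19/11 − 1)/2 = 4/11
smallest multiple with N1 ≥ 12 and N2 ≥ 10: k = 3  ⇒  N1 = 3·11 = 33, N2 = 3·4 = 12 (N1 ≤ 40, N2 ≤ 30, N2 ≠ N1 ✓), N3 = 33 + 2·12 = 57
check: N3/(N1+N3) with N1 = 33, N3 = 57 gives 19/30; |achieved − target| = 0 ≤ 19/3000 ✓

N1=33 N2=12 achieved=19/30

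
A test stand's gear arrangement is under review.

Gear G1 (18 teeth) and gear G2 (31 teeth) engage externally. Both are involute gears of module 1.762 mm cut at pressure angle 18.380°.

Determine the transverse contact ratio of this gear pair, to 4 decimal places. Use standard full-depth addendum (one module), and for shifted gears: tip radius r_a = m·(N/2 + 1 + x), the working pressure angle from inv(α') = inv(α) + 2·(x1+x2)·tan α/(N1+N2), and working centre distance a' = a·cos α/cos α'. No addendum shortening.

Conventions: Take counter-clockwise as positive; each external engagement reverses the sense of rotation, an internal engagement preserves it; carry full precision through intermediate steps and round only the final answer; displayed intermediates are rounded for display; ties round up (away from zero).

topology: single-mesh involute geometry — m = 1.762, 18T/31T pair
base radii: r_b1 = 15.049022, r_b2 = 25.917760
tip radii: r_a1 = 17.620000, r_a2 = 29.073000
no profile shift: α' = α, a' = a
action lengths: √(r_a1²−r_b1²) = 9.164679, √(r_a2²−r_b2²) = 13.172283
base pitch p_b = π·m·cos α = 5.253100
CR = (9.164679 + 13.172283 − 43.169000·sin 18.38000°)/5.253100 = 1.660925
contact ratio ≈ 1.6609

1.6609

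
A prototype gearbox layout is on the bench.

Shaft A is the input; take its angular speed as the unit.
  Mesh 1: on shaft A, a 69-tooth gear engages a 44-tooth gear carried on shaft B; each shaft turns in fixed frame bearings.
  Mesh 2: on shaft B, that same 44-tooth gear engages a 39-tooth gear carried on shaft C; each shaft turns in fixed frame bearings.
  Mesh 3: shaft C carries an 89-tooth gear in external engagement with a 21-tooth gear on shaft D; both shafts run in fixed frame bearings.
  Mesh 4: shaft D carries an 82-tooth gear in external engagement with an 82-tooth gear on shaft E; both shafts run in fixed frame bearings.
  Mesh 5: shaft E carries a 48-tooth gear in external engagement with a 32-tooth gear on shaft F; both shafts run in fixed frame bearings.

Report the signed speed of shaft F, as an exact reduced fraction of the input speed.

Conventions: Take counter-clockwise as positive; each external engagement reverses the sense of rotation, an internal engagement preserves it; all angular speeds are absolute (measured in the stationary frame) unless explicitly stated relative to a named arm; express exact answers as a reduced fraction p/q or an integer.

-2047/182

5-mesh fixed-axis compound train (all bearings frame-fixed)
mesh 1 [69T→44T]: |ω|/ω_in = 1×69/44 = 69/44, sense flips to −
mesh 2 [44T→39T]: |ω|/ω_in = (69/44)×44/39 = 23/13, sense flips to +
mesh 3 [89T→21T]: |ω|/ω_in = (23/13)×89/21 = 2047/273, sense flips to −
mesh 4 [82T→82T]: |ω|/ω_in = (2047/273)×82/82 = 2047/273, sense flips to +
mesh 5 [48T→32T]: |ω|/ω_in = (2047/273)×48/32 = 2047/182, sense flips to −
signed output speed (× input speed) = -2047/182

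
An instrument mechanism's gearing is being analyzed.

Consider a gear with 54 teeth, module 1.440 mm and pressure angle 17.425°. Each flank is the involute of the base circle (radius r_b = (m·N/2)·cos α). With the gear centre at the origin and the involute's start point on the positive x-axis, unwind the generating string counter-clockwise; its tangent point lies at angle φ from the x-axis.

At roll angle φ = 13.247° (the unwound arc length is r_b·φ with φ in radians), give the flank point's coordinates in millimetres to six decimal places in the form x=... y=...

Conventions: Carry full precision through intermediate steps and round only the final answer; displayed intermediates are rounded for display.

recognized (one wheel, involute flank): single-mesh tooth geometry, m = 1.440, N = 54
pitch radius r_p = m·N/2 = 1.440·54/2 = 38.880000
base radius r_b = r_p·cos α = 38.880000·cos 17.425° = 37.095787
roll angle φ = 13.247° = 0.23120377 rad
x = r_b·(cos φ + φ·sin φ) = 38.074058
y = r_b·(sin φ − φ·cos φ) = 0.152007

x=38.074058 y=0.152007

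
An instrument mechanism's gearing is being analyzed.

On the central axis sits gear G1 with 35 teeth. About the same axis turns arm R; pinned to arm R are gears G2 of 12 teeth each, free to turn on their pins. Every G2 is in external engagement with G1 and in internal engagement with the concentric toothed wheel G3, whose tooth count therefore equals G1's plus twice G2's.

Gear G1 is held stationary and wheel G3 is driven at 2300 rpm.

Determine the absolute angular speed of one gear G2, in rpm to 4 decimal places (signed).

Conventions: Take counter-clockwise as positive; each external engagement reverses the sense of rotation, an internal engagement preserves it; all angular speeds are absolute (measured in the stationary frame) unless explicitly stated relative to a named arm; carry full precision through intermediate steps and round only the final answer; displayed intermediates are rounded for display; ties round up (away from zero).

topology: planetary set — G1 35T / G2 12T / G3 59T, arm = carrier (Willis)
normalise by the input: solve with ω_ring = 1, then scale by 2300 rpm
ring teeth: 35 + 2·12 = 59
35(ω_sun−ω_arm) = −59(ω_ring−ω_arm),  ω_sun = 0, ω_ring = 1
35(0−ω_arm) = −59(1−ω_arm)  ⇒  94·ω_arm = 59  ⇒  ω_arm = 59/94
sun–planet mesh: 35·(0−59/94) = −12·(ω_p−ω_arm)  ⇒  ω_p−ω_arm = 2065/1128
ω_p = 59/94 + 2065/1128 = 59/24
scale: ω_p = 59/24 × 2300 rpm = +5654.1667 rpm

+5654.1667 rpm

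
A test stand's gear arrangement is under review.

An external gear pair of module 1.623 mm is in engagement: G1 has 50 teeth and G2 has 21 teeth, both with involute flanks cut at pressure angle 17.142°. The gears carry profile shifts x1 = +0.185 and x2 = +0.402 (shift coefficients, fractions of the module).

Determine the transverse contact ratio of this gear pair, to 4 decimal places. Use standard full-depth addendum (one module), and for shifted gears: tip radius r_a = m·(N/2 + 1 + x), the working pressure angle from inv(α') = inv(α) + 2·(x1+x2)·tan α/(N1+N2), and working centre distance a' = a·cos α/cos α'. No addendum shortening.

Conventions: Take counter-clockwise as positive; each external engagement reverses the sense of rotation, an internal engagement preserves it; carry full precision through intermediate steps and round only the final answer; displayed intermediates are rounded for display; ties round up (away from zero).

1.6444

topology: single-mesh involute geometry — m = 1.623, 50T/21T pair
base radii: r_b1 = 38.772546, r_b2 = 16.284469
tip radii: r_a1 = 42.498255, r_a2 = 19.316946
inv(α') = inv(17.142°) + 2·(+0.185+0.402)·tan α/(50+21) = 0.01435859  ⇒  α' = 19.76085°
a' = a·cos α / cos α' = 57.6165·cos 17.142°/cos 19.76085° = 58.502086
action lengths: √(r_a1²−r_b1²) = 17.400902, √(r_a2²−r_b2²) = 10.390403
base pitch p_b = π·m·cos α = 4.872302
CR = (17.400902 + 10.390403 − 58.502086·sin 19.76085°)/4.872302 = 1.644406
contact ratio ≈ 1.6444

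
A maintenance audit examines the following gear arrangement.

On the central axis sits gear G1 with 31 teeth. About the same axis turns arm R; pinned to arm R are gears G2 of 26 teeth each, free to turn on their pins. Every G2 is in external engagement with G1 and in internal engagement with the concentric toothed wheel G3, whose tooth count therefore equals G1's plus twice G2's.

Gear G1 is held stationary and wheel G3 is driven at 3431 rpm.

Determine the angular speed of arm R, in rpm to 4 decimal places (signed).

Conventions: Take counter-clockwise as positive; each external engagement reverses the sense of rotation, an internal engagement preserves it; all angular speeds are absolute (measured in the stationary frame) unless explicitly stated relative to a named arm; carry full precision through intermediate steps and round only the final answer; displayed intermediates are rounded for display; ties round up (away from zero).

topology: planetary set — G1 31T / G2 26T / G3 83T, arm = carrier (Willis)
normalise by the input: solve with ω_ring = 1, then scale by 3431 rpm
ring teeth: 31 + 2·26 = 83
31(ω_sun−ω_arm) = −83(ω_ring−ω_arm),  ω_sun = 0, ω_ring = 1
31(0−ω_arm) = −83(1−ω_arm)  ⇒  114·ω_arm = 83  ⇒  ω_arm = 83/114
scale: ω_arm = 83/114 × 3431 rpm = +2498.0088 rpm

+2498.0088 rpm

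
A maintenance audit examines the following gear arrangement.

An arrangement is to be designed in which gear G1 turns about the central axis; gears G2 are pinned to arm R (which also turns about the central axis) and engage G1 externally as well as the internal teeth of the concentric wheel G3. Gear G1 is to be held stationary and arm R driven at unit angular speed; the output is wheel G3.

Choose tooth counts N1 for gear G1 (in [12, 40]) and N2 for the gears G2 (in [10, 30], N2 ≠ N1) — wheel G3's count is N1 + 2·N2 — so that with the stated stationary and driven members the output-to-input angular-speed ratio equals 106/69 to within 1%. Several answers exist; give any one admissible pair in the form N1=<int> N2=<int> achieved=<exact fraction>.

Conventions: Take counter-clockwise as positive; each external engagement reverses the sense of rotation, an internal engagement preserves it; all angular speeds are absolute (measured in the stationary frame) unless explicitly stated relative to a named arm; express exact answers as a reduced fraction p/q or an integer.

N1=37 N2=16 achieved=106/69

planetary set to be sized for 106/69 (Willis relation)
Willis with ω_sun = 0: ω_ring/ω_arm = (N1+N3)/N3; set equal to 106/69  ⇒  N3/N1 = 1/(106/69 − 1) = 69/37
N3 = N1 + 2·N2  ⇒  N2/N1 = (N3/N1 − 1)/2 = (69/37 − 1)/2 = 16/37
smallest multiple with N1 ≥ 12 and N2 ≥ 10: k = 1  ⇒  N1 = 1·37 = 37, N2 = 1·16 = 16 (N1 ≤ 40, N2 ≤ 30, N2 ≠ N1 ✓), N3 = 37 + 2·16 = 69
check: (N1+N3)/N3 with N1 = 37, N3 = 69 gives 106/69; |achieved − target| = 0 ≤ 53/3450 ✓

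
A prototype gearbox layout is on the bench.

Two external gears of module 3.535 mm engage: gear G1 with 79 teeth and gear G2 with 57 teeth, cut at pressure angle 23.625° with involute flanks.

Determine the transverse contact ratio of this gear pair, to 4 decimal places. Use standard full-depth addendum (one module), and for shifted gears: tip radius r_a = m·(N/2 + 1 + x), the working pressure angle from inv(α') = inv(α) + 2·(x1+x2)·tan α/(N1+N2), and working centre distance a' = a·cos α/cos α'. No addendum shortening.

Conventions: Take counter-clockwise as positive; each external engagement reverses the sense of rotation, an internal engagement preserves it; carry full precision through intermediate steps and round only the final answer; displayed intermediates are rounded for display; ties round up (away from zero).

1.6185

recognized (one external pair, fixed centres): single-mesh tooth geometry, m = 3.535, N1 = 79, N2 = 57
base radii: r_b1 = 127.929615, r_b2 = 92.303646
tip radii: r_a1 = 143.167500, r_a2 = 104.282500
no profile shift: α' = α, a' = a
action lengths: √(r_a1²−r_b1²) = 64.272441, √(r_a2²−r_b2²) = 48.527072
base pitch p_b = π·m·cos α = 10.174753
CR = (64.272441 + 48.527072 − 240.380000·sin 23.62500°)/10.174753 = 1.618468
contact ratio ≈ 1.6185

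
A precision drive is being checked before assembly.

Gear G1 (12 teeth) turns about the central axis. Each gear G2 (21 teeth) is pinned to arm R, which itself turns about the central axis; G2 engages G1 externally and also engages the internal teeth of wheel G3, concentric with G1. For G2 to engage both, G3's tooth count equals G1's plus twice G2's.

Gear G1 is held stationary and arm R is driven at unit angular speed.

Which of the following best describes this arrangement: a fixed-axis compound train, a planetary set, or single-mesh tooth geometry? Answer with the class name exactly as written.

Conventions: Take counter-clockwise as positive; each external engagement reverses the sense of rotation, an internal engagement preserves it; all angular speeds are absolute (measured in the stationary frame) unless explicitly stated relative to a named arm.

topology: planetary set — G1 12T / G2 21T / G3 54T, arm = carrier (Willis)
classification: planetary set

planetary set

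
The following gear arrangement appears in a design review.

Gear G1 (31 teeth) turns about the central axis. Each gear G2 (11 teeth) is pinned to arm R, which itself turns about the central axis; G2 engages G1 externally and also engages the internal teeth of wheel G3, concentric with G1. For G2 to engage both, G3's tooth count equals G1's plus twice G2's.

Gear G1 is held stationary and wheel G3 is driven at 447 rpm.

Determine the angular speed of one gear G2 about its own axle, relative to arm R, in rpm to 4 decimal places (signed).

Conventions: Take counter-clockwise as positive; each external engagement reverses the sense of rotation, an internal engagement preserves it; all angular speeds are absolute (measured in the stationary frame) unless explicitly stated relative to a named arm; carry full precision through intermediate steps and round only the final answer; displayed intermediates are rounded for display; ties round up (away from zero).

+794.8279 rpm

recognized (axles ride arm R): planetary set, 31/11/53 teeth
normalise by the input: solve with ω_ring = 1, then scale by 447 rpm
ring teeth: 31 + 2·11 = 53
31(ω_sun−ω_arm) = −53(ω_ring−ω_arm),  ω_sun = 0, ω_ring = 1
31(0−ω_arm) = −53(1−ω_arm)  ⇒  84·ω_arm = 53  ⇒  ω_arm = 53/84
sun–planet mesh: 31·(0−53/84) = −11·(ω_p−ω_arm)  ⇒  ω_p−ω_arm = 1643/924
scale: ω_p−ω_arm = 1643/924 × 447 rpm = +794.8279 rpm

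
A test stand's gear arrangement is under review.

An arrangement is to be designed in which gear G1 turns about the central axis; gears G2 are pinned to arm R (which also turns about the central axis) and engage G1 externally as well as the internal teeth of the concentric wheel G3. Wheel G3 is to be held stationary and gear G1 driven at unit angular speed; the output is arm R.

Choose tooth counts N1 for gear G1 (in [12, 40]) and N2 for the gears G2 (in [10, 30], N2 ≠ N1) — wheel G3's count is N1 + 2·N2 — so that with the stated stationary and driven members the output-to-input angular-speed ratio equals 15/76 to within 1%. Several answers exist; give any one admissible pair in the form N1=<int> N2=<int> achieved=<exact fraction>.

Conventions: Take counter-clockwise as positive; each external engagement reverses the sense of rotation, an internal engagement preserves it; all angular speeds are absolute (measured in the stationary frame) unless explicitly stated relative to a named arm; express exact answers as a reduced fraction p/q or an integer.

topology: planetary set — design target 15/76, arm = carrier (Willis)
Willis with ω_ring = 0: ω_arm/ω_sun = N1/(N1+N3); set equal to 15/76  ⇒  N3/N1 = 1/(15/76) − 1 = 61/15
N3 = N1 + 2·N2  ⇒  N2/N1 = (N3/N1 − 1)/2 = (61/15 − 1)/2 = 23/15
smallest multiple with N1 ≥ 12 and N2 ≥ 10: k = 1  ⇒  N1 = 1·15 = 15, N2 = 1·23 = 23 (N1 ≤ 40, N2 ≤ 30, N2 ≠ N1 ✓), N3 = 15 + 2·23 = 61
check: N1/(N1+N3) with N1 = 15, N3 = 61 gives 15/76; |achieved − target| = 0 ≤ 3/1520 ✓

N1=15 N2=23 achieved=15/76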